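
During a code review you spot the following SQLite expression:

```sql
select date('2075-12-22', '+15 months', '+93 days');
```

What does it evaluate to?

Adding +15 months to 2075-12-22 gives 2077-03-22.
Applying '+93 days' to 2077-03-22: counting 93 days forward gives 2077-06-23.

2077-06-23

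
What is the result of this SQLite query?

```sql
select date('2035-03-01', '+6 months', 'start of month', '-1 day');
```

2035-08-31

Adding +6 months to 2035-03-01 gives 2035-09-01.
`start of month` rewinds 2035-09-01 to 2035-09-01.
Going back 1 day from 2035-09-01 reaches 2035-08-31 (last day of August, 31 days).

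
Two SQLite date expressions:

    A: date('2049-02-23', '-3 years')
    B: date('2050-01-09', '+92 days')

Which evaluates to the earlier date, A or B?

A

A = 2046-02-23.
B = 2050-04-11.
A is earlier.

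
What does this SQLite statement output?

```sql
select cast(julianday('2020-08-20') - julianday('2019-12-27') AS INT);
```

237

4 days remain in December 2019 after the 27th (31 − 27).
Full months from January 2020 through July 2020 contribute their day counts.
Then 20 days into August 2020.
Total: 4 + 31 + 29 + 31 + 30 + 31 + 30 + 31 + 20 = 237.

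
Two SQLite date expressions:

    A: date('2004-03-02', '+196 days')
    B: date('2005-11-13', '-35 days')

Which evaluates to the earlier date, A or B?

A = 2004-09-14.
B = 2005-10-09.
A is earlier.

A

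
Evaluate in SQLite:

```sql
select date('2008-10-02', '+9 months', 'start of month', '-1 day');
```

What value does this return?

2009-06-30

Adding +9 months to 2008-10-02 gives 2009-07-02.
`start of month` rewinds 2009-07-02 to 2009-07-01.
Going back 1 day from 2009-07-01 reaches 2009-06-30 (last day of June, 30 days).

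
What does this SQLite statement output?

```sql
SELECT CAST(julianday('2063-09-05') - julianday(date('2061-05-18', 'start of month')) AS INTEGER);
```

`start of month` rewinds 2061-05-18 to 2061-05-01.
30 days remain in May 2061 after the 1st (31 − 1).
Full months from June 2061 through August 2063 contribute their day counts.
Then 5 days into September 2063.
Total: 30 + 30 + 31 + 31 + 30 + 31 + 30 + 31 + 31 + 28 + 31 + 30 + 31 + 30 + 31 + 31 + 30 + 31 + 30 + 31 + 31 + 28 + 31 + 30 + 31 + 30 + 31 + 31 + 5 = 857.

857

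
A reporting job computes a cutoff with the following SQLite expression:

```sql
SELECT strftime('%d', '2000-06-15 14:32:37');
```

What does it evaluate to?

`%d` extracts the 2-digit day of month: 15.

15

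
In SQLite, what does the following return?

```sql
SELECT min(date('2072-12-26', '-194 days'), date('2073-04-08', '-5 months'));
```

date('2072-12-26', '-194 days') → 2072-06-15.
date('2073-04-08', '-5 months') → 2072-11-08.
Earlier of the two is 2072-06-15.

2072-06-15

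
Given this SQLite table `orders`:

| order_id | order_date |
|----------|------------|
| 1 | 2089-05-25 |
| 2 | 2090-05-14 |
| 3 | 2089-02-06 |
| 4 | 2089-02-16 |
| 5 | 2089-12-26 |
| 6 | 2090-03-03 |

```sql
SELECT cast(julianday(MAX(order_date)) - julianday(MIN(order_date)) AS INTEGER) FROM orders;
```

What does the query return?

462

MIN = 2089-02-06, MAX = 2090-05-14.
22 days remain in February 2089 after the 6th (28 − 6).
Full months from March 2089 through April 2090 contribute their day counts.
Then 14 days into May 2090.
Total: 22 + 31 + 30 + 31 + 30 + 31 + 31 + 30 + 31 + 30 + 31 + 31 + 28 + 31 + 30 + 14 = 462.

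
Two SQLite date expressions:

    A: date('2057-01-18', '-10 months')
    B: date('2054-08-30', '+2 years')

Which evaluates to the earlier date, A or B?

A

A = 2056-03-18.
B = 2056-08-30.
A is earlier.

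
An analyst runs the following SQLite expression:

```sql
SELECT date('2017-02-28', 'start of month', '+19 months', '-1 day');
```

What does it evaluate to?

2018-08-31

`start of month` rewinds 2017-02-28 to 2017-02-01.
Adding +19 months to 2017-02-01 gives 2018-09-01.
Going back 1 day from 2018-09-01 reaches 2018-08-31 (last day of August, 31 days).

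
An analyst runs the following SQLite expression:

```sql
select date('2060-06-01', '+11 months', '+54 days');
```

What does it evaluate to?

Adding +11 months to 2060-06-01 gives 2061-05-01.
Applying '+54 days' to 2061-05-01: counting 54 days forward gives 2061-06-24.

2061-06-24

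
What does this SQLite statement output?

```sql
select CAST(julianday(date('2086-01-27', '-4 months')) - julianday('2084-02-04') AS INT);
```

Adding -4 months to 2086-01-27 gives 2085-09-27.
25 days remain in February 2084 after the 4th (29 − 4).
Full months from March 2084 through August 2085 contribute their day counts.
Then 27 days into September 2085.
Total: 25 + 31 + 30 + 31 + 30 + 31 + 31 + 30 + 31 + 30 + 31 + 31 + 28 + 31 + 30 + 31 + 30 + 31 + 31 + 27 = 601.

601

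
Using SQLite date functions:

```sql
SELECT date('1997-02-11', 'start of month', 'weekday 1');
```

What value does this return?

`start of month` rewinds 1997-02-11 to 1997-02-01.
`weekday 1` advances to the next Monday; 1997-02-01 is a Saturday, so it moves forward to 1997-02-03.

1997-02-03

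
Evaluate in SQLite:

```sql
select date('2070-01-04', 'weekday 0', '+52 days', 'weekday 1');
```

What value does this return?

2070-03-03

`weekday 0` advances to the next Sunday; 2070-01-04 is a Saturday, so it moves forward to 2070-01-05.
Applying '+52 days' to 2070-01-05: counting 52 days forward gives 2070-02-26.
`weekday 1` advances to the next Monday; 2070-02-26 is a Wednesday, so it moves forward to 2070-03-03.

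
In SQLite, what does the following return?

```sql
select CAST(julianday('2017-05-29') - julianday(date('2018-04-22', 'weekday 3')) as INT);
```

-331

`weekday 3` advances to the next Wednesday; 2018-04-22 is a Sunday, so it moves forward to 2018-04-25.
2 days remain in May 2017 after the 29th (31 − 29).
Full months from June 2017 through March 2018 contribute their day counts.
Then 25 days into April 2018.
Total: 2 + 30 + 31 + 31 + 30 + 31 + 30 + 31 + 31 + 28 + 31 + 25 = 331.
The subtraction is earlier − later, so the result is −331 → -331.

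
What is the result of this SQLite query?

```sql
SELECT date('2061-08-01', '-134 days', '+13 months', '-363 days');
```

Applying '-134 days' to 2061-08-01: counting 134 days back gives 2061-03-20.
Adding +13 months to 2061-03-20 gives 2062-04-20.
Applying '-363 days' to 2062-04-20: counting 363 days back gives 2061-04-22.

2061-04-22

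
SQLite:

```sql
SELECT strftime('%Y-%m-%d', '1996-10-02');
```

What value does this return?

`%Y-%m-%d` extracts the ISO date: 1996-10-02.

1996-10-02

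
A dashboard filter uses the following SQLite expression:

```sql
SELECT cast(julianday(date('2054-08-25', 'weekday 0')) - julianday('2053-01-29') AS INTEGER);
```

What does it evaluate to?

578

`weekday 0` advances to the next Sunday; 2054-08-25 is a Tuesday, so it moves forward to 2054-08-30.
2 days remain in January 2053 after the 29th (31 − 29).
Full months from February 2053 through July 2054 contribute their day counts.
Then 30 days into August 2054.
Total: 2 + 28 + 31 + 30 + 31 + 30 + 31 + 31 + 30 + 31 + 30 + 31 + 31 + 28 + 31 + 30 + 31 + 30 + 31 + 30 = 578.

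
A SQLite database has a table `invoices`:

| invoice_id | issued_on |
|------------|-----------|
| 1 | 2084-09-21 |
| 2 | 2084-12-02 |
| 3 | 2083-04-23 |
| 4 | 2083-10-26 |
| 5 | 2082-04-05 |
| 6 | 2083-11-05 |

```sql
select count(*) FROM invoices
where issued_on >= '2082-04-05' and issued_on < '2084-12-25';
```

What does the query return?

6

Rows in [2082-04-05, 2084-12-25): 2084-09-21, 2084-12-02, 2083-04-23, 2083-10-26, 2082-04-05, 2083-11-05 → 6 rows.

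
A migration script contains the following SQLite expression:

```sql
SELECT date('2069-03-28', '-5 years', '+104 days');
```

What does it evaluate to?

2064-07-10

Adding -5 years to 2069-03-28 gives 2064-03-28.
Applying '+104 days' to 2064-03-28: counting 104 days forward gives 2064-07-10.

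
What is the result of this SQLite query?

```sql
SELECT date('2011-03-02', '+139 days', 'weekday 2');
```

Applying '+139 days' to 2011-03-02: counting 139 days forward gives 2011-07-19.
`weekday 2` advances to the next Tuesday; 2011-07-19 is already a Tuesday, so it stays at 2011-07-19.

2011-07-19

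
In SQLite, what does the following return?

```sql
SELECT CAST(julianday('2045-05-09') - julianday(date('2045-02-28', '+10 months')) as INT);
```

-233

Adding +10 months to 2045-02-28 gives 2045-12-28.
22 days remain in May 2045 after the 9th (31 − 9).
Full months from June 2045 through November 2045 contribute their day counts.
Then 28 days into December 2045.
Total: 22 + 30 + 31 + 31 + 30 + 31 + 30 + 28 = 233.
The subtraction is earlier − later, so the result is −233 → -233.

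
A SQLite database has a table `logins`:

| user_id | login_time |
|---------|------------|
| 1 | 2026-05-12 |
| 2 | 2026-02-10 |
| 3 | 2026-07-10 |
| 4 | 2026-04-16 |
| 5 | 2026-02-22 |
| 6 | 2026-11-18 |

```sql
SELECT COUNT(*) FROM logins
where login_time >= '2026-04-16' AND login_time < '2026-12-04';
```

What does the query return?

4

Rows in [2026-04-16, 2026-12-04): 2026-05-12, 2026-07-10, 2026-04-16, 2026-11-18 → 4 rows.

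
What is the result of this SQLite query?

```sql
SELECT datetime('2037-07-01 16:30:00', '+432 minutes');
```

432 minutes = 7h 12m; +432 minutes from 2037-07-01 16:30:00 is 2037-07-01 23:42:00.

2037-07-01 23:42:00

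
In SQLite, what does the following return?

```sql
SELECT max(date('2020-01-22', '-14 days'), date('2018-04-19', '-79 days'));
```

date('2020-01-22', '-14 days') → 2020-01-08.
date('2018-04-19', '-79 days') → 2018-01-30.
Later of the two is 2020-01-08.

2020-01-08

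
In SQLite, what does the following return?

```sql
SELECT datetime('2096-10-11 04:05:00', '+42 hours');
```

2096-10-12 22:05:00

+42 hours from 2096-10-11 04:05:00 is 2096-10-12 22:05:00 (crosses midnight).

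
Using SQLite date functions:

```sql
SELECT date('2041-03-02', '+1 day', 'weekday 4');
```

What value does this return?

2041-03-07

Advancing 1 more day within March lands on 2041-03-03.
`weekday 4` advances to the next Thursday; 2041-03-03 is a Sunday, so it moves forward to 2041-03-07.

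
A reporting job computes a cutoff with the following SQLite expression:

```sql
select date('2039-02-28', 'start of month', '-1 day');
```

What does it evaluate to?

2039-01-31

`start of month` rewinds 2039-02-28 to 2039-02-01.
Going back 1 day from 2039-02-01 reaches 2039-01-31 (last day of January, 31 days).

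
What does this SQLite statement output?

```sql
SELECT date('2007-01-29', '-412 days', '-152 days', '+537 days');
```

2007-01-02

Applying '-412 days' to 2007-01-29: counting 412 days back gives 2005-12-13.
Applying '-152 days' to 2005-12-13: counting 152 days back gives 2005-07-14.
Applying '+537 days' to 2005-07-14: counting 537 days forward gives 2007-01-02.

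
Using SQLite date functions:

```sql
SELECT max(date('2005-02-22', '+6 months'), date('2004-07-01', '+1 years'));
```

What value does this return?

2005-08-22

date('2005-02-22', '+6 months') → 2005-08-22.
date('2004-07-01', '+1 years') → 2005-07-01.
Later of the two is 2005-08-22.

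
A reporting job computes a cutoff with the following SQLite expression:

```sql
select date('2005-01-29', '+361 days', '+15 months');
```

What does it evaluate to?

Applying '+361 days' to 2005-01-29: counting 361 days forward gives 2006-01-25.
Adding +15 months to 2006-01-25 gives 2007-04-25.

2007-04-25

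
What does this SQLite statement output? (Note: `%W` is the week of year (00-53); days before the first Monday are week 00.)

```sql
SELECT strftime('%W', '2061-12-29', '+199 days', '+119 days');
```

First apply '+199 days', '+119 days': 2061-12-29 → 2062-11-12.
2062-11-12 is a Sunday. SQLite's %W counts Mondays since the year started; the result is 45.

45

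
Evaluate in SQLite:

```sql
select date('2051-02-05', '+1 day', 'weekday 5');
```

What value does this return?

2051-02-10

Advancing 1 more day within February lands on 2051-02-06.
`weekday 5` advances to the next Friday; 2051-02-06 is a Monday, so it moves forward to 2051-02-10.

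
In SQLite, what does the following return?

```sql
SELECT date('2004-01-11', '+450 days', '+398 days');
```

2006-05-08

Applying '+450 days' to 2004-01-11: counting 450 days forward gives 2005-04-05.
Applying '+398 days' to 2005-04-05: counting 398 days forward gives 2006-05-08.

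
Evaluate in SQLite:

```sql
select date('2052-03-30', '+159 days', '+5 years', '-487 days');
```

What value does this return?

2056-05-06

Applying '+159 days' to 2052-03-30: counting 159 days forward gives 2052-09-05.
Adding +5 years to 2052-09-05 gives 2057-09-05.
Applying '-487 days' to 2057-09-05: counting 487 days back gives 2056-05-06.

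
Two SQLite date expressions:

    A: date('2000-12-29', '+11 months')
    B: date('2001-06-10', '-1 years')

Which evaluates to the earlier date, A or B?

B

A = 2001-11-29.
B = 2000-06-10.
B is earlier.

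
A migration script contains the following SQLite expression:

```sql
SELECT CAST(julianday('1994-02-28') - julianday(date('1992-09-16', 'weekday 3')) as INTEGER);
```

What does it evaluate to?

530

`weekday 3` advances to the next Wednesday; 1992-09-16 is already a Wednesday, so it stays at 1992-09-16.
14 days remain in September 1992 after the 16th (30 − 16).
Full months from October 1992 through January 1994 contribute their day counts.
Then 28 days into February 1994.
Total: 14 + 31 + 30 + 31 + 31 + 28 + 31 + 30 + 31 + 30 + 31 + 31 + 30 + 31 + 30 + 31 + 31 + 28 = 530.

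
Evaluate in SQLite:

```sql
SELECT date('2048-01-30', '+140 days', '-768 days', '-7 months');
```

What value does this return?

2045-10-12

Applying '+140 days' to 2048-01-30: counting 140 days forward gives 2048-06-18.
Applying '-768 days' to 2048-06-18: counting 768 days back gives 2046-05-12.
Adding -7 months to 2046-05-12 gives 2045-10-12.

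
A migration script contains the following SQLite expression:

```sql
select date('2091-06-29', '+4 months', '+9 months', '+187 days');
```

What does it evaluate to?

Adding +4 months to 2091-06-29 gives 2091-10-29.
Adding +9 months to 2091-10-29 gives 2092-07-29.
Applying '+187 days' to 2092-07-29: counting 187 days forward gives 2093-02-01.

2093-02-01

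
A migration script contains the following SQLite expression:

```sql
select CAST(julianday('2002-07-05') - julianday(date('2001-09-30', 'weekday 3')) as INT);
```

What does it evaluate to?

275

`weekday 3` advances to the next Wednesday; 2001-09-30 is a Sunday, so it moves forward to 2001-10-03.
28 days remain in October 2001 after the 3rd (31 − 3).
Full months from November 2001 through June 2002 contribute their day counts.
Then 5 days into July 2002.
Total: 28 + 30 + 31 + 31 + 28 + 31 + 30 + 31 + 30 + 5 = 275.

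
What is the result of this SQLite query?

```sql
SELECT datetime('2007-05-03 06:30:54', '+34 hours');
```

2007-05-04 16:30:54

+34 hours from 2007-05-03 06:30:54 is 2007-05-04 16:30:54 (crosses midnight).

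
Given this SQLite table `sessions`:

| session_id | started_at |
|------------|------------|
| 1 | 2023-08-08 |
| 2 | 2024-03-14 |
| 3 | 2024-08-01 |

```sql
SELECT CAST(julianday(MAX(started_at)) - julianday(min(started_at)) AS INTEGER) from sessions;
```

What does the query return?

MIN = 2023-08-08, MAX = 2024-08-01.
23 days remain in August 2023 after the 8th (31 − 8).
Full months from September 2023 through July 2024 contribute their day counts.
Then 1 day into August 2024.
Total: 23 + 30 + 31 + 30 + 31 + 31 + 29 + 31 + 30 + 31 + 30 + 31 + 1 = 359.

359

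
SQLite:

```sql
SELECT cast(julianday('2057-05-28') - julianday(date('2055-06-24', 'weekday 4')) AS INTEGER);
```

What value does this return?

704

`weekday 4` advances to the next Thursday; 2055-06-24 is already a Thursday, so it stays at 2055-06-24.
6 days remain in June 2055 after the 24th (30 − 24).
Full months from July 2055 through April 2057 contribute their day counts.
Then 28 days into May 2057.
Total: 6 + 31 + 31 + 30 + 31 + 30 + 31 + 31 + 29 + 31 + 30 + 31 + 30 + 31 + 31 + 30 + 31 + 30 + 31 + 31 + 28 + 31 + 30 + 28 = 704.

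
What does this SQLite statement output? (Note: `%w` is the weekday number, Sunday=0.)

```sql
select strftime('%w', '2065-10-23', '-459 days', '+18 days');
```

5

First apply '-459 days', '+18 days': 2065-10-23 → 2064-08-08.
2064-08-08 is a Friday; with Sunday=0 that is 5.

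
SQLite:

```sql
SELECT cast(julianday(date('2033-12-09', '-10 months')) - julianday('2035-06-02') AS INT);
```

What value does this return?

Adding -10 months to 2033-12-09 gives 2033-02-09.
19 days remain in February 2033 after the 9th (28 − 9).
Full months from March 2033 through May 2035 contribute their day counts.
Then 2 days into June 2035.
Total: 19 + 31 + 30 + 31 + 30 + 31 + 31 + 30 + 31 + 30 + 31 + 31 + 28 + 31 + 30 + 31 + 30 + 31 + 31 + 30 + 31 + 30 + 31 + 31 + 28 + 31 + 30 + 31 + 2 = 843.
The subtraction is earlier − later, so the result is −843 → -843.

-843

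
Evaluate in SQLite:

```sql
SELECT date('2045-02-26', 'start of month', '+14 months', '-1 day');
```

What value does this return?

2046-03-31

`start of month` rewinds 2045-02-26 to 2045-02-01.
Adding +14 months to 2045-02-01 gives 2046-04-01.
Going back 1 day from 2046-04-01 reaches 2046-03-31 (last day of March, 31 days).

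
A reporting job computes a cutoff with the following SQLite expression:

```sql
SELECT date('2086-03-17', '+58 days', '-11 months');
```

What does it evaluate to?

2085-06-14

Applying '+58 days' to 2086-03-17: counting 58 days forward gives 2086-05-14.
Adding -11 months to 2086-05-14 gives 2085-06-14.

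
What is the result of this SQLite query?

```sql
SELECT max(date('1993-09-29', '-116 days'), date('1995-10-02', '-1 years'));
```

date('1993-09-29', '-116 days') → 1993-06-05.
date('1995-10-02', '-1 years') → 1994-10-02.
Later of the two is 1994-10-02.

1994-10-02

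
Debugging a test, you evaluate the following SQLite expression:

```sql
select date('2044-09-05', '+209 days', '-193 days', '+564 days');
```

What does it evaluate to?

Applying '+209 days' to 2044-09-05: counting 209 days forward gives 2045-04-02.
Applying '-193 days' to 2045-04-02: counting 193 days back gives 2044-09-21.
Applying '+564 days' to 2044-09-21: counting 564 days forward gives 2046-04-08.

2046-04-08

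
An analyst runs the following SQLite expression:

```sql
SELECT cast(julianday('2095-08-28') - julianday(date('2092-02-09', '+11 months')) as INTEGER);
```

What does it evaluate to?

961

Adding +11 months to 2092-02-09 gives 2093-01-09.
22 days remain in January 2093 after the 9th (31 − 9).
Full months from February 2093 through July 2095 contribute their day counts.
Then 28 days into August 2095.
Total: 22 + 28 + 31 + 30 + 31 + 30 + 31 + 31 + 30 + 31 + 30 + 31 + 31 + 28 + 31 + 30 + 31 + 30 + 31 + 31 + 30 + 31 + 30 + 31 + 31 + 28 + 31 + 30 + 31 + 30 + 31 + 28 = 961.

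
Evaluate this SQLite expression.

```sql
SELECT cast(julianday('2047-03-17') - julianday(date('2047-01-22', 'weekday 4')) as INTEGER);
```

`weekday 4` advances to the next Thursday; 2047-01-22 is a Tuesday, so it moves forward to 2047-01-24.
7 days remain in January 2047 after the 24th (31 − 24).
February 2047: 28 days.
Then 17 days into March 2047.
Total: 7 + 28 + 17 = 52.

52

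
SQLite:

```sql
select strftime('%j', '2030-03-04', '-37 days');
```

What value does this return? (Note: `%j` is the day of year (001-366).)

First apply '-37 days': 2030-03-04 → 2030-01-26.
Day-of-year for 2030-01-26: days since 2030-01-01 inclusive = 26, zero-padded to 026.

026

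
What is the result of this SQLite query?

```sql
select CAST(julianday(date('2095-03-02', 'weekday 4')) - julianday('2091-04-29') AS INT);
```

1404

`weekday 4` advances to the next Thursday; 2095-03-02 is a Wednesday, so it moves forward to 2095-03-03.
1 day remains in April 2091 after the 29th (30 − 29).
Full months from May 2091 through February 2095 contribute their day counts.
Then 3 days into March 2095.
Total: 1 + 31 + 30 + 31 + 31 + 30 + 31 + 30 + 31 + 31 + 29 + 31 + 30 + 31 + 30 + 31 + 31 + 30 + 31 + 30 + 31 + 31 + 28 + 31 + 30 + 31 + 30 + 31 + 31 + 30 + 31 + 30 + 31 + 31 + 28 + 31 + 30 + 31 + 30 + 31 + 31 + 30 + 31 + 30 + 31 + 31 + 28 + 3 = 1404.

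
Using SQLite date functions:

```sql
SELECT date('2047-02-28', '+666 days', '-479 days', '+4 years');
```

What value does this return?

2051-09-03

Applying '+666 days' to 2047-02-28: counting 666 days forward gives 2048-12-25.
Applying '-479 days' to 2048-12-25: counting 479 days back gives 2047-09-03.
Adding +4 years to 2047-09-03 gives 2051-09-03.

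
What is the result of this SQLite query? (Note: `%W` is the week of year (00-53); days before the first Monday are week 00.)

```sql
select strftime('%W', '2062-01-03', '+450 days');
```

13

First apply '+450 days': 2062-01-03 → 2063-03-29.
2063-03-29 is a Thursday. SQLite's %W counts Mondays since the year started; the result is 13.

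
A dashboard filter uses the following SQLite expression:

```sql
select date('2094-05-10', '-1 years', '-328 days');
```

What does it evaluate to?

Adding -1 year to 2094-05-10 gives 2093-05-10.
Applying '-328 days' to 2093-05-10: counting 328 days back gives 2092-06-16.

2092-06-16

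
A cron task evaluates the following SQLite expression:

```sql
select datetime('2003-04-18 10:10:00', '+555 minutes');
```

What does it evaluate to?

555 minutes = 9h 15m; +555 minutes from 2003-04-18 10:10:00 is 2003-04-18 19:25:00.

2003-04-18 19:25:00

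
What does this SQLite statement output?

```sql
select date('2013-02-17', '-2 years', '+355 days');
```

2012-02-07

Adding -2 years to 2013-02-17 gives 2011-02-17.
Applying '+355 days' to 2011-02-17: counting 355 days forward gives 2012-02-07.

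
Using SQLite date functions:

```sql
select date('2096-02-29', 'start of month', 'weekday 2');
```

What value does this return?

2096-02-07

`start of month` rewinds 2096-02-29 to 2096-02-01.
`weekday 2` advances to the next Tuesday; 2096-02-01 is a Wednesday, so it moves forward to 2096-02-07.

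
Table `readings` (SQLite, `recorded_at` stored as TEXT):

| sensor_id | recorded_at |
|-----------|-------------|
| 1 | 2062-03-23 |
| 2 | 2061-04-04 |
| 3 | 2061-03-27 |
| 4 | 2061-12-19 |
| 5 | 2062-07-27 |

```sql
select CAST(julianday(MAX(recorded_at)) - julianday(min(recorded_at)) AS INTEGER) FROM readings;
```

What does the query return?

487

MIN = 2061-03-27, MAX = 2062-07-27.
4 days remain in March 2061 after the 27th (31 − 27).
Full months from April 2061 through June 2062 contribute their day counts.
Then 27 days into July 2062.
Total: 4 + 30 + 31 + 30 + 31 + 31 + 30 + 31 + 30 + 31 + 31 + 28 + 31 + 30 + 31 + 30 + 27 = 487.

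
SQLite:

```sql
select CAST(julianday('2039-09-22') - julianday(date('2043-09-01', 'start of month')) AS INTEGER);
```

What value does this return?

`start of month` rewinds 2043-09-01 to 2043-09-01.
8 days remain in September 2039 after the 22nd (30 − 22).
Full months from October 2039 through August 2043 contribute their day counts.
Then 1 day into September 2043.
Total: 8 + 31 + 30 + 31 + 31 + 29 + 31 + 30 + 31 + 30 + 31 + 31 + 30 + 31 + 30 + 31 + 31 + 28 + 31 + 30 + 31 + 30 + 31 + 31 + 30 + 31 + 30 + 31 + 31 + 28 + 31 + 30 + 31 + 30 + 31 + 31 + 30 + 31 + 30 + 31 + 31 + 28 + 31 + 30 + 31 + 30 + 31 + 31 + 1 = 1440.
The subtraction is earlier − later, so the result is −1440 → -1440.

-1440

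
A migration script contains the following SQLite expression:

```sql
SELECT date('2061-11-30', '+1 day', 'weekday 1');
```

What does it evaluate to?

November 2061 has 30 days; 0 remain after the 30th, so 1 days reach 2061-12-01.
`weekday 1` advances to the next Monday; 2061-12-01 is a Thursday, so it moves forward to 2061-12-05.

2061-12-05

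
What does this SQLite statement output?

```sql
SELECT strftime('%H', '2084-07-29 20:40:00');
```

20

`%H` extracts the 2-digit hour (00-23): 20.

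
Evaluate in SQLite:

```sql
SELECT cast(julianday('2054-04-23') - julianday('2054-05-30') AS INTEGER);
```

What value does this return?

7 days remain in April 2054 after the 23rd (30 − 23).
Then 30 days into May 2054.
Total: 7 + 30 = 37.
The subtraction is earlier − later, so the result is −37 → -37.

-37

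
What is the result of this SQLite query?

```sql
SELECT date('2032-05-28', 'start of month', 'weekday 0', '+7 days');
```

2032-05-09

`start of month` rewinds 2032-05-28 to 2032-05-01.
`weekday 0` advances to the next Sunday; 2032-05-01 is a Saturday, so it moves forward to 2032-05-02.
Advancing 7 more days within May lands on 2032-05-09.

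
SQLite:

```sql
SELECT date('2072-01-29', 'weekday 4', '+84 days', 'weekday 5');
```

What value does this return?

2072-04-29

`weekday 4` advances to the next Thursday; 2072-01-29 is a Friday, so it moves forward to 2072-02-04.
Applying '+84 days' to 2072-02-04: counting 84 days forward gives 2072-04-28.
`weekday 5` advances to the next Friday; 2072-04-28 is a Thursday, so it moves forward to 2072-04-29.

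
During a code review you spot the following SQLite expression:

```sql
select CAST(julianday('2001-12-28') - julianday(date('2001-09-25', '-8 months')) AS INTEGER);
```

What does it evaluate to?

Adding -8 months to 2001-09-25 gives 2001-01-25.
6 days remain in January 2001 after the 25th (31 − 25).
Full months from February 2001 through November 2001 contribute their day counts.
Then 28 days into December 2001.
Total: 6 + 28 + 31 + 30 + 31 + 30 + 31 + 31 + 30 + 31 + 30 + 28 = 337.

337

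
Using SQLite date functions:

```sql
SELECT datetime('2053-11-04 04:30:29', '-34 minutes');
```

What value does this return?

-34 minutes from 2053-11-04 04:30:29 is 2053-11-04 03:56:29.

2053-11-04 03:56:29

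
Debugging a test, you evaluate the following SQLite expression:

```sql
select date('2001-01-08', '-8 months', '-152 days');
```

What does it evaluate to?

Adding -8 months to 2001-01-08 gives 2000-05-08.
Applying '-152 days' to 2000-05-08: counting 152 days back gives 1999-12-08.

1999-12-08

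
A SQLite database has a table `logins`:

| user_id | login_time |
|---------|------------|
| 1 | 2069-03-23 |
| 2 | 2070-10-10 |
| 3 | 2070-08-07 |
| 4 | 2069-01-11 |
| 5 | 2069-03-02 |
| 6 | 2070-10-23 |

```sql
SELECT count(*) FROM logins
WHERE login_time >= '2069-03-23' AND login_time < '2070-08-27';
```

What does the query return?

2

Rows in [2069-03-23, 2070-08-27): 2069-03-23, 2070-08-07 → 2 rows.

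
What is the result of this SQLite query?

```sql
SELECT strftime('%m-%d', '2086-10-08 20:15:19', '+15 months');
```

First apply '+15 months': 2086-10-08 20:15:19 → 2088-01-08 20:15:19.
`%m-%d` extracts the month-day: 01-08.

01-08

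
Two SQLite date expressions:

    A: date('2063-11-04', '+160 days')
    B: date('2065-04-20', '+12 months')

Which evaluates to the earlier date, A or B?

A

A = 2064-04-12.
B = 2066-04-20.
A is earlier.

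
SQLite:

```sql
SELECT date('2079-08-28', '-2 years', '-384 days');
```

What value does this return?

Adding -2 years to 2079-08-28 gives 2077-08-28.
Applying '-384 days' to 2077-08-28: counting 384 days back gives 2076-08-09.

2076-08-09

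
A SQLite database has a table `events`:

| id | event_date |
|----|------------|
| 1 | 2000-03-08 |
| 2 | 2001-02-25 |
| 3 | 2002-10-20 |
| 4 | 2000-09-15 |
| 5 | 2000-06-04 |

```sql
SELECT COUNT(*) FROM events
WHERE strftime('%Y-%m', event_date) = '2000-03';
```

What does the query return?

1

Rows with year-month 2000-03: 2000-03-08 → 1.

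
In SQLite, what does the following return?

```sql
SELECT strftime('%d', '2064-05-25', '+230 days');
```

10

First apply '+230 days': 2064-05-25 → 2065-01-10.
`%d` extracts the 2-digit day of month: 10.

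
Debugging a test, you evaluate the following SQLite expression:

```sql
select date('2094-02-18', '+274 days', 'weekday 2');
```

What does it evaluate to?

Applying '+274 days' to 2094-02-18: counting 274 days forward gives 2094-11-19.
`weekday 2` advances to the next Tuesday; 2094-11-19 is a Friday, so it moves forward to 2094-11-23.

2094-11-23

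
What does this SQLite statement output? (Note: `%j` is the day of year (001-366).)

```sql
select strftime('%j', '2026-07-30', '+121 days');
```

332

First apply '+121 days': 2026-07-30 → 2026-11-28.
Day-of-year for 2026-11-28: days since 2026-01-01 inclusive = 332, zero-padded to 332.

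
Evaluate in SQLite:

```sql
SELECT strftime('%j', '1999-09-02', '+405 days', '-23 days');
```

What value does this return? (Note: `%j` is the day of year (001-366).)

First apply '+405 days', '-23 days': 1999-09-02 → 2000-09-18.
Day-of-year for 2000-09-18: days since 2000-01-01 inclusive = 262, zero-padded to 262.

262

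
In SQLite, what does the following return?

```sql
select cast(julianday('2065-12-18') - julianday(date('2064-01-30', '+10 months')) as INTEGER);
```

Adding +10 months to 2064-01-30 gives 2064-11-30.
0 days remain in November 2064 after the 30th (30 − 30).
Full months from December 2064 through November 2065 contribute their day counts.
Then 18 days into December 2065.
Total: 0 + 31 + 31 + 28 + 31 + 30 + 31 + 30 + 31 + 31 + 30 + 31 + 30 + 18 = 383.

383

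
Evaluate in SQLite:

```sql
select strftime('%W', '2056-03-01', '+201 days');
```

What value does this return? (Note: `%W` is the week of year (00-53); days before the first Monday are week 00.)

First apply '+201 days': 2056-03-01 → 2056-09-18.
2056-09-18 is a Monday. SQLite's %W counts Mondays since the year started; the result is 38.

38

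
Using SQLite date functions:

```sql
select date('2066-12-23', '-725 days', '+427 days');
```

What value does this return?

Applying '-725 days' to 2066-12-23: counting 725 days back gives 2064-12-28.
Applying '+427 days' to 2064-12-28: counting 427 days forward gives 2066-02-28.

2066-02-28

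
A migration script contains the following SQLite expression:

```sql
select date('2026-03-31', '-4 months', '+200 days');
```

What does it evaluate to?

Adding -4 months to 2026-03-31 targets 2025-11-31. November 2025 has only 30 days, so SQLite normalizes the 1-day overflow forward to 2025-12-01.
Applying '+200 days' to 2025-12-01: counting 200 days forward gives 2026-06-19.

2026-06-19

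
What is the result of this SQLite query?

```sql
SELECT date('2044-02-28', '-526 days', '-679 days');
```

2040-11-10

Applying '-526 days' to 2044-02-28: counting 526 days back gives 2042-09-20.
Applying '-679 days' to 2042-09-20: counting 679 days back gives 2040-11-10.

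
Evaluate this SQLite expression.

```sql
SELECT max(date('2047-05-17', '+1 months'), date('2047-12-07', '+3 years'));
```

date('2047-05-17', '+1 months') → 2047-06-17.
date('2047-12-07', '+3 years') → 2050-12-07.
Later of the two is 2050-12-07.

2050-12-07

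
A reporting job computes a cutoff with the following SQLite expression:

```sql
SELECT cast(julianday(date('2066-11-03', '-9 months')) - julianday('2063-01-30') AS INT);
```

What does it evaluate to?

1100

Adding -9 months to 2066-11-03 gives 2066-02-03.
1 day remains in January 2063 after the 30th (31 − 30).
Full months from February 2063 through January 2066 contribute their day counts.
Then 3 days into February 2066.
Total: 1 + 28 + 31 + 30 + 31 + 30 + 31 + 31 + 30 + 31 + 30 + 31 + 31 + 29 + 31 + 30 + 31 + 30 + 31 + 31 + 30 + 31 + 30 + 31 + 31 + 28 + 31 + 30 + 31 + 30 + 31 + 31 + 30 + 31 + 30 + 31 + 31 + 3 = 1100.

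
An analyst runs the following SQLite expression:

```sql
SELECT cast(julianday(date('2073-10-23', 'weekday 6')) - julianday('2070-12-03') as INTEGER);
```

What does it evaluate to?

1060

`weekday 6` advances to the next Saturday; 2073-10-23 is a Monday, so it moves forward to 2073-10-28.
28 days remain in December 2070 after the 3rd (31 − 3).
Full months from January 2071 through September 2073 contribute their day counts.
Then 28 days into October 2073.
Total: 28 + 31 + 28 + 31 + 30 + 31 + 30 + 31 + 31 + 30 + 31 + 30 + 31 + 31 + 29 + 31 + 30 + 31 + 30 + 31 + 31 + 30 + 31 + 30 + 31 + 31 + 28 + 31 + 30 + 31 + 30 + 31 + 31 + 30 + 28 = 1060.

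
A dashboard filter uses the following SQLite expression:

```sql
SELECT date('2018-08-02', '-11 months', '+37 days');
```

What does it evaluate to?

Adding -11 months to 2018-08-02 gives 2017-09-02.
September 2017 has 30 days; 28 remain after the 2nd, so 29 days reach 2017-10-01.
Advancing 8 more days within October lands on 2017-10-09.

2017-10-09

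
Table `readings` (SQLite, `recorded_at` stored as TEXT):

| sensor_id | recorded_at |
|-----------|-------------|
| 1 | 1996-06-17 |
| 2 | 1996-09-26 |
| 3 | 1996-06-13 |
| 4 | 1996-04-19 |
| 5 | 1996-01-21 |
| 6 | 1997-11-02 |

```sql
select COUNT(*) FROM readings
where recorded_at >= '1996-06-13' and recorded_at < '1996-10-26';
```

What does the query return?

3

Rows in [1996-06-13, 1996-10-26): 1996-06-17, 1996-09-26, 1996-06-13 → 3 rows.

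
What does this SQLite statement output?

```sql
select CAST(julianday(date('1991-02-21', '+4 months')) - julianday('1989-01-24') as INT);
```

Adding +4 months to 1991-02-21 gives 1991-06-21.
7 days remain in January 1989 after the 24th (31 − 24).
Full months from February 1989 through May 1991 contribute their day counts.
Then 21 days into June 1991.
Total: 7 + 28 + 31 + 30 + 31 + 30 + 31 + 31 + 30 + 31 + 30 + 31 + 31 + 28 + 31 + 30 + 31 + 30 + 31 + 31 + 30 + 31 + 30 + 31 + 31 + 28 + 31 + 30 + 31 + 21 = 878.

878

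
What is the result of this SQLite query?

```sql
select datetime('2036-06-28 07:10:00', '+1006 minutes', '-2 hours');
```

2036-06-28 21:56:00

1006 minutes = 16h 46m; +1006 minutes from 2036-06-28 07:10:00 is 2036-06-28 23:56:00.
-2 hours from 2036-06-28 23:56:00 is 2036-06-28 21:56:00.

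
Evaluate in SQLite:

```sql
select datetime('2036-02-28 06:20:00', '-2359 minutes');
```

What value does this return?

2359 minutes = 39h 19m; -2359 minutes from 2036-02-28 06:20:00 is 2036-02-26 15:01:00 (crosses midnight).

2036-02-26 15:01:00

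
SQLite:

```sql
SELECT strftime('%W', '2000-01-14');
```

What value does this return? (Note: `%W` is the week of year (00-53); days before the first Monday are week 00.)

02

2000-01-14 is a Friday. SQLite's %W counts Mondays since the year started; the result is 02.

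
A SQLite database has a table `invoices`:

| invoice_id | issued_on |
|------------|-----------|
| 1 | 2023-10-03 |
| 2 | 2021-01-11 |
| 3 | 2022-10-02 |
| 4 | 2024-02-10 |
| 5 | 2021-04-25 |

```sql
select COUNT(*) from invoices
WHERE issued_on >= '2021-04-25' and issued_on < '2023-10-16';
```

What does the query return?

3

Rows in [2021-04-25, 2023-10-16): 2023-10-03, 2022-10-02, 2021-04-25 → 3 rows.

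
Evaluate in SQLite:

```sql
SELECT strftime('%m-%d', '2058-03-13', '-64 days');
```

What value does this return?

01-08

First apply '-64 days': 2058-03-13 → 2058-01-08.
`%m-%d` extracts the month-day: 01-08.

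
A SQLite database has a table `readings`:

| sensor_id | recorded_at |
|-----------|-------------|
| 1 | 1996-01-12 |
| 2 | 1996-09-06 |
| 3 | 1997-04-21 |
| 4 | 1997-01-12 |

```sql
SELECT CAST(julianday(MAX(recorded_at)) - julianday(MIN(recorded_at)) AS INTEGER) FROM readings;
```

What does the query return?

MIN = 1996-01-12, MAX = 1997-04-21.
19 days remain in January 1996 after the 12th (31 − 12).
Full months from February 1996 through March 1997 contribute their day counts.
Then 21 days into April 1997.
Total: 19 + 29 + 31 + 30 + 31 + 30 + 31 + 31 + 30 + 31 + 30 + 31 + 31 + 28 + 31 + 21 = 465.

465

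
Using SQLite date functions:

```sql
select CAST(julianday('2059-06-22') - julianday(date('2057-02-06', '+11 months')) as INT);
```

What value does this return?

532

Adding +11 months to 2057-02-06 gives 2058-01-06.
25 days remain in January 2058 after the 6th (31 − 6).
Full months from February 2058 through May 2059 contribute their day counts.
Then 22 days into June 2059.
Total: 25 + 28 + 31 + 30 + 31 + 30 + 31 + 31 + 30 + 31 + 30 + 31 + 31 + 28 + 31 + 30 + 31 + 22 = 532.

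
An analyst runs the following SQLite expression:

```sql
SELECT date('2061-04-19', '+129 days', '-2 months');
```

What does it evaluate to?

Applying '+129 days' to 2061-04-19: counting 129 days forward gives 2061-08-26.
Adding -2 months to 2061-08-26 gives 2061-06-26.

2061-06-26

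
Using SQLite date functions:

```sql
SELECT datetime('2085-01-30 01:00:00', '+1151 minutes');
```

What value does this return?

2085-01-30 20:11:00

1151 minutes = 19h 11m; +1151 minutes from 2085-01-30 01:00:00 is 2085-01-30 20:11:00.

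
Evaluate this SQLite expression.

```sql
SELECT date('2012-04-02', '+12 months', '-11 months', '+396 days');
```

2013-06-02

Adding +12 months to 2012-04-02 gives 2013-04-02.
Adding -11 months to 2013-04-02 gives 2012-05-02.
Applying '+396 days' to 2012-05-02: counting 396 days forward gives 2013-06-02.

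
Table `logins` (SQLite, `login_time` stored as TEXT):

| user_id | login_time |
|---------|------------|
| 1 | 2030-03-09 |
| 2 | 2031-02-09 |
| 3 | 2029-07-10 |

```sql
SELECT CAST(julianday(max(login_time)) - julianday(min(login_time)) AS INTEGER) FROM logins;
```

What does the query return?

579

MIN = 2029-07-10, MAX = 2031-02-09.
21 days remain in July 2029 after the 10th (31 − 10).
Full months from August 2029 through January 2031 contribute their day counts.
Then 9 days into February 2031.
Total: 21 + 31 + 30 + 31 + 30 + 31 + 31 + 28 + 31 + 30 + 31 + 30 + 31 + 31 + 30 + 31 + 30 + 31 + 31 + 9 = 579.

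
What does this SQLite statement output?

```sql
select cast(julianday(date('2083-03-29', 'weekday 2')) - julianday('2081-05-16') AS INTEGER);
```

`weekday 2` advances to the next Tuesday; 2083-03-29 is a Monday, so it moves forward to 2083-03-30.
15 days remain in May 2081 after the 16th (31 − 16).
Full months from June 2081 through February 2083 contribute their day counts.
Then 30 days into March 2083.
Total: 15 + 30 + 31 + 31 + 30 + 31 + 30 + 31 + 31 + 28 + 31 + 30 + 31 + 30 + 31 + 31 + 30 + 31 + 30 + 31 + 31 + 28 + 30 = 683.

683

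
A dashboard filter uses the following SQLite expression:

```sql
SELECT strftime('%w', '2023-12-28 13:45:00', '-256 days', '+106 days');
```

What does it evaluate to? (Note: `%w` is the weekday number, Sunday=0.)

1

First apply '-256 days', '+106 days': 2023-12-28 13:45:00 → 2023-07-31 13:45:00.
2023-07-31 is a Monday; with Sunday=0 that is 1.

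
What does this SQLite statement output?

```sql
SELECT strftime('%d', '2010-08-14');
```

14

`%d` extracts the 2-digit day of month: 14.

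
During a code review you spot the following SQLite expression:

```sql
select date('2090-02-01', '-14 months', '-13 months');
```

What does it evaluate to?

Adding -14 months to 2090-02-01 gives 2088-12-01.
Adding -13 months to 2088-12-01 gives 2087-11-01.

2087-11-01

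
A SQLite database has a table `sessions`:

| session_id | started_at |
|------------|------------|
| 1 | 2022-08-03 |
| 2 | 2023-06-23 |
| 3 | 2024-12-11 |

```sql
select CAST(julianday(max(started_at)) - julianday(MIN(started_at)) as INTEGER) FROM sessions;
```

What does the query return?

MIN = 2022-08-03, MAX = 2024-12-11.
28 days remain in August 2022 after the 3rd (31 − 3).
Full months from September 2022 through November 2024 contribute their day counts.
Then 11 days into December 2024.
Total: 28 + 30 + 31 + 30 + 31 + 31 + 28 + 31 + 30 + 31 + 30 + 31 + 31 + 30 + 31 + 30 + 31 + 31 + 29 + 31 + 30 + 31 + 30 + 31 + 31 + 30 + 31 + 30 + 11 = 861.

861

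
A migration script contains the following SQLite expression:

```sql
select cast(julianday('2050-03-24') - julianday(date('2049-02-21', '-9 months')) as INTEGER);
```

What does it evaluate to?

Adding -9 months to 2049-02-21 gives 2048-05-21.
10 days remain in May 2048 after the 21st (31 − 21).
Full months from June 2048 through February 2050 contribute their day counts.
Then 24 days into March 2050.
Total: 10 + 30 + 31 + 31 + 30 + 31 + 30 + 31 + 31 + 28 + 31 + 30 + 31 + 30 + 31 + 31 + 30 + 31 + 30 + 31 + 31 + 28 + 24 = 672.

672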